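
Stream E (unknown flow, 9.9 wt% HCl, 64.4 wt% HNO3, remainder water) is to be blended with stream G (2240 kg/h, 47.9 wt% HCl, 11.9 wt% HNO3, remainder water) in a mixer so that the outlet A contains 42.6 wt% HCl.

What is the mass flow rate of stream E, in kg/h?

363.1 kg/h

Let E be the unknown flow. Total out = 2240 + E.
HCl balance: 1073 + 0.099·E = 0.426·(2240 + E)
(0.099 − 0.426)·E = 0.426×2240 − 1073 = -118.72
E = -118.72 / -0.327 = 363.06 kg/h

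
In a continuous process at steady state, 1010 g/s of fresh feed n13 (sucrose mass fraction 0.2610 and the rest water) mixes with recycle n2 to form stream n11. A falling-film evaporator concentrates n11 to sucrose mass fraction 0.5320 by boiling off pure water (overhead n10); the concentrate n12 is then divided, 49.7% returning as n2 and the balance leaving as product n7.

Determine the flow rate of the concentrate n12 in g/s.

Overall sucrose balance (none leaves overhead): sucrose in fresh feed = sucrose in product, i.e. 1010×0.261 = (1−0.497)·n12·0.532.
n12 = 263.61/(0.532×0.503) = 985.1 g/s.

985.1 g/s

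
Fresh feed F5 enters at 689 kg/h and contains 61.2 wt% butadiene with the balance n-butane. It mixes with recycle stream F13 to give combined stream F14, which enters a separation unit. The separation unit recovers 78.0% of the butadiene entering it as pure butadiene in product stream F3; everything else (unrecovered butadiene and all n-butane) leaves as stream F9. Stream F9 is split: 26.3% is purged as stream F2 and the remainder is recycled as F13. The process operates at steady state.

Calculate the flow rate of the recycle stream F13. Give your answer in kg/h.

830.7 kg/h

n-butane enters only via F5 and leaves only via the purge: 689×0.388 = 0.263×(n-butane in F9), and the separation unit passes all n-butane, so n-butane in F14 = n-butane in F9 = 1016.5 kg/h.
butadiene in F14: m_A = 689×0.612 + (1−0.263)·(1−0.780)·m_A, so m_A = 421.67/0.8379 = 503.27 kg/h.
F9 = (1−0.780)×503.27 + 1016.5 = 1127.2 kg/h.
Recycle F13 = (1−0.263)×1127.2 = 830.74 kg/h.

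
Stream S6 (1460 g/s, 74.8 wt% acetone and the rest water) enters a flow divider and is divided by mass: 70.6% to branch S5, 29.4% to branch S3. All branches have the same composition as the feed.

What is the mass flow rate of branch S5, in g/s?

Branch S5 flow = 0.706×1460 = 1030.8 g/s.

1031 g/s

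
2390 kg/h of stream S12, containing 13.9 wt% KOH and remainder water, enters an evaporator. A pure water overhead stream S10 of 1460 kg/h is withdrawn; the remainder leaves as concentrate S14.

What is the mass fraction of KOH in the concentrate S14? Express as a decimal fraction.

0.357

KOH is not removed: 2390×0.139 = 332.21 kg/h of KOH enters S14.
Concentrate = 2390 − 1460 = 930 kg/h.
Mass fraction = 332.21/930 = 0.357.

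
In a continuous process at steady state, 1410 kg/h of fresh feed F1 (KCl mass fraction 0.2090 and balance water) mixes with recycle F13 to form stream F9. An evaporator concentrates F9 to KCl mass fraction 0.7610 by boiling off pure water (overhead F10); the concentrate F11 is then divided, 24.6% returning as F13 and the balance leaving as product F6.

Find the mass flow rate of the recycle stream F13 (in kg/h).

126.3 kg/h

Overall KCl balance (none leaves overhead): KCl in fresh feed = KCl in product, i.e. 1410×0.209 = (1−0.246)·F11·0.761.
F11 = 294.69/(0.761×0.754) = 513.58 kg/h.
Recycle F13 = 0.246×513.58 = 126.34 kg/h.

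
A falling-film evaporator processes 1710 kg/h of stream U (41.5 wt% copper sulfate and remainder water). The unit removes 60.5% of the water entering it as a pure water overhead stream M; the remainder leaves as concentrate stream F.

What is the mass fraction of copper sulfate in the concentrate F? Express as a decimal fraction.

0.6423

copper sulfate is not removed: 1710×0.415 = 709.65 kg/h of copper sulfate enters F.
water entering = 1710×0.585 = 1000.3 kg/h; overhead removed = 0.605×1000.3 = 605.21 kg/h.
Concentrate = 1710 − 605.21 = 1104.8 kg/h.
Mass fraction = 709.65/1104.8 = 0.6423.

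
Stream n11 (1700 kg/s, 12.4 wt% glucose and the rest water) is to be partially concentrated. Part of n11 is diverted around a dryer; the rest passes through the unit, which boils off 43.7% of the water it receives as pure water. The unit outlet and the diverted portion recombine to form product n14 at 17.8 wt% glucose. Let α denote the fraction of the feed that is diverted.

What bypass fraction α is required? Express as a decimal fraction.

All 1700×0.124 = 210.8 kg/s of glucose reaches n14, so n14 = 210.8/0.178 = 1184.3 kg/s and vapour = 515.73 kg/s.
The evaporator receives (1−α)·1700 of feed at 0.876 water and removes 0.437 of that water:
0.437×0.876×(1−α)×1700 = 515.73
(1−α) = 515.73/650.78 = 0.7925;  α = 0.2075.

0.208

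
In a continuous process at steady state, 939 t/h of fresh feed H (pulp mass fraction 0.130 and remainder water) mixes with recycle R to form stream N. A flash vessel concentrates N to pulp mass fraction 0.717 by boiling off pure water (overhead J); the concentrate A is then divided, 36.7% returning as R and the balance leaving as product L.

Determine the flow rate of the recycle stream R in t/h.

98.71 t/h

Overall pulp balance (none leaves overhead): pulp in fresh feed = pulp in product, i.e. 939×0.130 = (1−0.367)·A·0.717.
A = 122.07/(0.717×0.633) = 268.96 t/h.
Recycle R = 0.367×268.96 = 98.708 t/h.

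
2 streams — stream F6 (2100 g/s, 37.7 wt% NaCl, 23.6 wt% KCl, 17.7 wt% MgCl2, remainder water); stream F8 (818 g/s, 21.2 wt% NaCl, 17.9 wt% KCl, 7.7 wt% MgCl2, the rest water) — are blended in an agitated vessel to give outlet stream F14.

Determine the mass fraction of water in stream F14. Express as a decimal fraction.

0.300

Total flow out = 2100 + 818 = 2918 g/s.
water in = 2100×0.210 + 818×0.532 = 876.18 g/s.
water mass fraction in F14 = 876.18/2918 = 0.300.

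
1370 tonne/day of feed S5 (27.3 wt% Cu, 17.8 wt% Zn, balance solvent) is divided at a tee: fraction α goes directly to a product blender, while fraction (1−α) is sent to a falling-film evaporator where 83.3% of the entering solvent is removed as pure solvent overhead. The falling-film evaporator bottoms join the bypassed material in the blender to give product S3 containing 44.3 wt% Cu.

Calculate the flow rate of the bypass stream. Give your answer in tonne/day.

All 1370×0.273 = 374.01 tonne/day of Cu reaches S3, so S3 = 374.01/0.443 = 844.27 tonne/day and vapour = 525.73 tonne/day.
The evaporator receives (1−α)·1370 of feed at 0.549 solvent and removes 0.833 of that solvent:
0.833×0.549×(1−α)×1370 = 525.73
(1−α) = 525.73/626.52 = 0.8391;  α = 0.1609.
Bypass flow = 0.1609×1370 = 220.4 tonne/day.

220.4 tonne/day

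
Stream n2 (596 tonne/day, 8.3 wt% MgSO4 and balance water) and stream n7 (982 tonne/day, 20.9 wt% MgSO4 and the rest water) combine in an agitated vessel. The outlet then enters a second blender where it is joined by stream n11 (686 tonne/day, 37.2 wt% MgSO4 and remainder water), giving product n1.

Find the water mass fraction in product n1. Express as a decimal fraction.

Overall, product flow = 2264 tonne/day.
water in = 596×0.917 + 982×0.791 + 686×0.628 = 1754.1 tonne/day.
water fraction in n1 = 0.775.

0.775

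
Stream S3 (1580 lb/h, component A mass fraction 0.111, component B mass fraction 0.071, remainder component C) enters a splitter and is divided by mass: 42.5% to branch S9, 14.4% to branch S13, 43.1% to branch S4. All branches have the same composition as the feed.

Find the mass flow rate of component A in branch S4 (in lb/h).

75.59 lb/h

Branch S4 total = 0.431×1580 = 680.98 lb/h.
component A in S4 = 0.111×680.98 = 75.589 lb/h.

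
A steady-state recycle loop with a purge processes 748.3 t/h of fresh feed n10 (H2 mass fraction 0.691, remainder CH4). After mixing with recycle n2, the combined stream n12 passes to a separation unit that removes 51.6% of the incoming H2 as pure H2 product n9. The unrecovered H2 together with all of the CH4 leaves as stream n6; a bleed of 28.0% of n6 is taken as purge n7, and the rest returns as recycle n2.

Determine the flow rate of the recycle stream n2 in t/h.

871.1 t/h

CH4 enters only via n10 and leaves only via the purge: 748.3×0.309 = 0.280×(CH4 in n6), and the separation unit passes all CH4, so CH4 in n12 = CH4 in n6 = 825.8 t/h.
H2 in n12: m_A = 748.3×0.691 + (1−0.280)·(1−0.516)·m_A, so m_A = 517.08/0.6515 = 793.64 t/h.
n6 = (1−0.516)×793.64 + 825.8 = 1209.9 t/h.
Recycle n2 = (1−0.280)×1209.9 = 871.15 t/h.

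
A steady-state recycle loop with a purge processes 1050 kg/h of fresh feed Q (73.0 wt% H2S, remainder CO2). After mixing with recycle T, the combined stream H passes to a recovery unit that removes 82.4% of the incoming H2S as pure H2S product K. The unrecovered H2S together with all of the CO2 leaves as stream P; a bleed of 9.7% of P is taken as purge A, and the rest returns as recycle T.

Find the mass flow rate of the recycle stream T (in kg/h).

CO2 enters only via Q and leaves only via the purge: 1050×0.270 = 0.097×(CO2 in P), and the recovery unit passes all CO2, so CO2 in H = CO2 in P = 2922.7 kg/h.
H2S in H: m_A = 1050×0.730 + (1−0.097)·(1−0.824)·m_A, so m_A = 766.5/0.8411 = 911.34 kg/h.
P = (1−0.824)×911.34 + 2922.7 = 3083.1 kg/h.
Recycle T = (1−0.097)×3083.1 = 2784 kg/h.

2784 kg/h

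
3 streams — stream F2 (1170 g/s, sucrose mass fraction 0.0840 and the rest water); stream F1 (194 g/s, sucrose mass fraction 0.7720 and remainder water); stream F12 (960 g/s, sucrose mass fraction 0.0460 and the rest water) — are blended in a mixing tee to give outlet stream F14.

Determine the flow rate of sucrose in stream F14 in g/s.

292.2 g/s

sucrose out = sucrose in = 1170×0.084 + 194×0.772 + 960×0.046 = 292.21 g/s.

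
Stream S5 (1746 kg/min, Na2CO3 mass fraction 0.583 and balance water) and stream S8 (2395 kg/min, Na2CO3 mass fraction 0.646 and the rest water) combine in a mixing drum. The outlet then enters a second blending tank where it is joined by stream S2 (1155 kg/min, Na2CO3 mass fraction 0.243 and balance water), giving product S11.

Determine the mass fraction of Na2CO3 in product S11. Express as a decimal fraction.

Overall, product flow = 5296 kg/min.
Na2CO3 in = 1746×0.583 + 2395×0.646 + 1155×0.243 = 2845.8 kg/min.
Na2CO3 fraction in S11 = 0.537.

0.537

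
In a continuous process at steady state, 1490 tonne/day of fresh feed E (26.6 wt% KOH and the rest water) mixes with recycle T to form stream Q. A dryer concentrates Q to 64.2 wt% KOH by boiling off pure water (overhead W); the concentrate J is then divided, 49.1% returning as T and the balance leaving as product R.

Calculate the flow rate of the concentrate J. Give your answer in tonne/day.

1213 tonne/day

Overall KOH balance (none leaves overhead): KOH in fresh feed = KOH in product, i.e. 1490×0.266 = (1−0.491)·J·0.642.
J = 396.34/(0.642×0.509) = 1212.9 tonne/day.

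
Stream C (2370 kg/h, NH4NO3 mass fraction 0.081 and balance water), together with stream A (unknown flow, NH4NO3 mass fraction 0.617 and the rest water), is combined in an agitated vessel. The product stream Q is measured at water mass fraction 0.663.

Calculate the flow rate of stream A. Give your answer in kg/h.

2167 kg/h

Let A be the unknown flow. Total out = 2370 + A.
water balance: 2178 + 0.383·A = 0.663·(2370 + A)
(0.383 − 0.663)·A = 0.663×2370 − 2178 = -606.72
A = -606.72 / -0.280 = 2166.9 kg/h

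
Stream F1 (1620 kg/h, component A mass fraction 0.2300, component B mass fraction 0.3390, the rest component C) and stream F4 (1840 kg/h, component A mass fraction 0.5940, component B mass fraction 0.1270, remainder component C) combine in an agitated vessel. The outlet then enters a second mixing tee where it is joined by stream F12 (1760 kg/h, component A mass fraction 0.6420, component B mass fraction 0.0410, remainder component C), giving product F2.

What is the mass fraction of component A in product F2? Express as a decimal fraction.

0.4972

Overall, product flow = 5220 kg/h.
component A in = 1620×0.230 + 1840×0.594 + 1760×0.642 = 2595.5 kg/h.
component A fraction in F2 = 0.4972.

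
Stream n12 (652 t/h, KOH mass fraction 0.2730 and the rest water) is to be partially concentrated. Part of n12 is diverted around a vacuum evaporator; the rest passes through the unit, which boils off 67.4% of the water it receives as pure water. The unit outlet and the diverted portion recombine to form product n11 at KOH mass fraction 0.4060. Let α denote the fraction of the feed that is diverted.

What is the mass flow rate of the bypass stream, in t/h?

216.1 t/h

All 652×0.273 = 178 t/h of KOH reaches n11, so n11 = 178/0.406 = 438.41 t/h and vapour = 213.59 t/h.
The evaporator receives (1−α)·652 of feed at 0.727 water and removes 0.674 of that water:
0.674×0.727×(1−α)×652 = 213.59
(1−α) = 213.59/319.48 = 0.6685;  α = 0.3315.
Bypass flow = 0.3315×652 = 216.11 t/h.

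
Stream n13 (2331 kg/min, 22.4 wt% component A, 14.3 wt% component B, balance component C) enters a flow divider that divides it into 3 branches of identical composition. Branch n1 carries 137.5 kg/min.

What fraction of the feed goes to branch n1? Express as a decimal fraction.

0.059

Fraction to n1 = 137.5/2331 = 0.0590.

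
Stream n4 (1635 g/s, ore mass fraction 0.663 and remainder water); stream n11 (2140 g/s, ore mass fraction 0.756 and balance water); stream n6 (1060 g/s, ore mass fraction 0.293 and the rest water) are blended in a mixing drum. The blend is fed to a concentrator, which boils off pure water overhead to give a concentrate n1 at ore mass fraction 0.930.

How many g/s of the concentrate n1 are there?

3239 g/s

ore entering = 1635×0.663 + 2140×0.756 + 1060×0.293 = 3012.4 g/s.
All ore reports to n1, so n1 = 3012.4/0.930 = 3239.2 g/s.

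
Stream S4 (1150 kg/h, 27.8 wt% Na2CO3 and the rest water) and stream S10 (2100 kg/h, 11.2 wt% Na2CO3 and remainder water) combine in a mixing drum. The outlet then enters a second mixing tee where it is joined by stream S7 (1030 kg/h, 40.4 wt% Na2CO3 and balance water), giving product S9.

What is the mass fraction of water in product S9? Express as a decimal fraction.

Overall, product flow = 4280 kg/h.
water in = 1150×0.722 + 2100×0.888 + 1030×0.596 = 3309 kg/h.
water fraction in S9 = 0.773.

0.773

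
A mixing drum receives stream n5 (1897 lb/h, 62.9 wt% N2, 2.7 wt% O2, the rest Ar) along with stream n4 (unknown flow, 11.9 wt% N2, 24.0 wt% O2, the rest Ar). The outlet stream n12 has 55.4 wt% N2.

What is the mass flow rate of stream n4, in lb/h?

327.1 lb/h

Let n4 be the unknown flow. Total out = 1897 + n4.
N2 balance: 1193.2 + 0.119·n4 = 0.554·(1897 + n4)
(0.119 − 0.554)·n4 = 0.554×1897 − 1193.2 = -142.27
n4 = -142.27 / -0.435 = 327.07 lb/h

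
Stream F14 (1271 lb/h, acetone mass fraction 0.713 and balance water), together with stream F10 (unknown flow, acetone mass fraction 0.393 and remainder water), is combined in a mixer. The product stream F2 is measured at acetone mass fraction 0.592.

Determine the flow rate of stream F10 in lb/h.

Let F10 be the unknown flow. Total out = 1271 + F10.
acetone balance: 906.22 + 0.393·F10 = 0.592·(1271 + F10)
(0.393 − 0.592)·F10 = 0.592×1271 − 906.22 = -153.79
F10 = -153.79 / -0.199 = 772.82 lb/h

772.8 lb/h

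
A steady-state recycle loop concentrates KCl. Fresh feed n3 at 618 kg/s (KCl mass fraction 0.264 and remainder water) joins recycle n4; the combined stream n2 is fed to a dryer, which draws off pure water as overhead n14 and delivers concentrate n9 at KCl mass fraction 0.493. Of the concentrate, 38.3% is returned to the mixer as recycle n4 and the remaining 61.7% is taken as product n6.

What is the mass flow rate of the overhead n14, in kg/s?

Overall KCl balance (none leaves overhead): KCl in fresh feed = KCl in product, i.e. 618×0.264 = (1−0.383)·n9·0.493.
n9 = 163.15/(0.493×0.617) = 536.36 kg/s.
Recycle n4 = 0.383×536.36 = 205.43 kg/s.
Combined feed n2 = 618 + 205.43 = 823.43 kg/s.
Overhead n14 = n2 − n9 = 823.43 − 536.36 = 287.06 kg/s.

287.1 kg/s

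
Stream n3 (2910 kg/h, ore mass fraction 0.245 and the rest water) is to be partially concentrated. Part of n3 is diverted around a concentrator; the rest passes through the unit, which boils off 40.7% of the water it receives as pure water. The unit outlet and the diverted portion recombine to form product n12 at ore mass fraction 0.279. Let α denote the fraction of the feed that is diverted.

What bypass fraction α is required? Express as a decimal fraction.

All 2910×0.245 = 712.95 kg/h of ore reaches n12, so n12 = 712.95/0.279 = 2555.4 kg/h and vapour = 354.62 kg/h.
The evaporator receives (1−α)·2910 of feed at 0.755 water and removes 0.407 of that water:
0.407×0.755×(1−α)×2910 = 354.62
(1−α) = 354.62/894.2 = 0.3966;  α = 0.6034.

0.603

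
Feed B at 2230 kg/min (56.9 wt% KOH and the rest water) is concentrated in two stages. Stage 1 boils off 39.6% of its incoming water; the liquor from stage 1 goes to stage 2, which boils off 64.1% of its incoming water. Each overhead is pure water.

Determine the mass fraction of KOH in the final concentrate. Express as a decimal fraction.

water in feed = 2230×0.431 = 961.13 kg/min.
After stage 1: water left = (1−0.396)×961.13 = 580.52; stream total = 1849.4 kg/min.
After stage 2: water left = (1−0.641)×580.52 = 208.41; final concentrate = 1477.3 kg/min.
KOH fraction = 1268.9/1477.3 = 0.859.

0.859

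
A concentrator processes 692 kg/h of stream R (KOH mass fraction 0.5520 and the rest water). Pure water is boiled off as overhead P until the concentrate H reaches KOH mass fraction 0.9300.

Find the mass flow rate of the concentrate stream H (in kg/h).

KOH is conserved: 692×0.552 = 381.98 kg/h all reports to the concentrate.
Concentrate = 381.98/(target fraction) = 410.74 kg/h.

410.7 kg/h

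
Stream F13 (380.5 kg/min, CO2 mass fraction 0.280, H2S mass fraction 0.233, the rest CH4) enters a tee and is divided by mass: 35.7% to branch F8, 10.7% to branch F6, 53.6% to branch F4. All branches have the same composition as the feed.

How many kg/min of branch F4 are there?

203.9 kg/min

Branch F4 flow = 0.536×380.5 = 203.95 kg/min.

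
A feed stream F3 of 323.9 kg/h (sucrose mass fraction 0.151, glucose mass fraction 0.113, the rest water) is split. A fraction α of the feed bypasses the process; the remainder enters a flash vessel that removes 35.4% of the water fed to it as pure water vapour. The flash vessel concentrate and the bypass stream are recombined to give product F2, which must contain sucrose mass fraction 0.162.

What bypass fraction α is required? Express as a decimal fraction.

0.739

All 323.9×0.151 = 48.909 kg/h of sucrose reaches F2, so F2 = 48.909/0.162 = 301.91 kg/h and vapour = 21.993 kg/h.
The evaporator receives (1−α)·323.9 of feed at 0.736 water and removes 0.354 of that water:
0.354×0.736×(1−α)×323.9 = 21.993
(1−α) = 21.993/84.39 = 0.2606;  α = 0.7394.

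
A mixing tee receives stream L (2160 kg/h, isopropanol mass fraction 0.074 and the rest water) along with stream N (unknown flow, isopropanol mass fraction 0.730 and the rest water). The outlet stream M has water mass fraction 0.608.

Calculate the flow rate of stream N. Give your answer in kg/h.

2032 kg/h

Let N be the unknown flow. Total out = 2160 + N.
water balance: 2000.2 + 0.270·N = 0.608·(2160 + N)
(0.270 − 0.608)·N = 0.608×2160 − 2000.2 = -686.88
N = -686.88 / -0.338 = 2032.2 kg/h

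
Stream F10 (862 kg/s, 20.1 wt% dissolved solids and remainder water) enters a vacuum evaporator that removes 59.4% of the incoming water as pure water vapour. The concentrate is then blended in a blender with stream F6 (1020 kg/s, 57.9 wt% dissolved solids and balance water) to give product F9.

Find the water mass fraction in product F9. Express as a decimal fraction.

Vapour removed = 0.594×0.799×862 = 409.11 kg/s; concentrate = 452.89 kg/s.
water reaching the mixer = 279.63 (from concentrate) + 1020×0.421 = 709.05 kg/s.
Product flow = 452.89 + 1020 = 1472.9 kg/s; water fraction = 0.4814.

0.4814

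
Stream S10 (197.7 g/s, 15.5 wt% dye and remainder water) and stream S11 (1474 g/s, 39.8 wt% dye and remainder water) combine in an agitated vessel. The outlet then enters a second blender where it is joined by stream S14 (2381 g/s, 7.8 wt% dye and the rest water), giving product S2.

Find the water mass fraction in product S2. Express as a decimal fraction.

0.802

Overall, product flow = 4052.7 g/s.
water in = 197.7×0.845 + 1474×0.602 + 2381×0.922 = 3249.7 g/s.
water fraction in S2 = 0.802.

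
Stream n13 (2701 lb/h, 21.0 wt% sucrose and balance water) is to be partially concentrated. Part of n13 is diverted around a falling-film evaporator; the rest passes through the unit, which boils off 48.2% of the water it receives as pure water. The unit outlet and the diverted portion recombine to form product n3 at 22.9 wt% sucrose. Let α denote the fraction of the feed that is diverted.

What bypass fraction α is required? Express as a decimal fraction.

0.782

All 2701×0.210 = 567.21 lb/h of sucrose reaches n3, so n3 = 567.21/0.229 = 2476.9 lb/h and vapour = 224.1 lb/h.
The evaporator receives (1−α)·2701 of feed at 0.790 water and removes 0.482 of that water:
0.482×0.790×(1−α)×2701 = 224.1
(1−α) = 224.1/1028.5 = 0.2179;  α = 0.7821.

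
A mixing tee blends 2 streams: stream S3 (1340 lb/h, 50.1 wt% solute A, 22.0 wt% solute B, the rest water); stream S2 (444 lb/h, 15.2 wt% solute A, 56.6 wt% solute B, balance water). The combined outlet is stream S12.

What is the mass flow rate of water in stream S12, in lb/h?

499.1 lb/h

water out = water in = 1340×0.279 + 444×0.282 = 499.07 lb/h.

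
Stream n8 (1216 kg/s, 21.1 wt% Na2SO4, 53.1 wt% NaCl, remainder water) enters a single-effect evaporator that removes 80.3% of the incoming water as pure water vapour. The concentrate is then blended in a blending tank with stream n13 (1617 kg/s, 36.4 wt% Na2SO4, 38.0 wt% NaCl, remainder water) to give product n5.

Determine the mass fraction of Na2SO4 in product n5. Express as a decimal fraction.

Vapour removed = 0.803×0.258×1216 = 251.92 kg/s; concentrate = 964.08 kg/s.
Na2SO4 reaching the mixer = 256.58 (from concentrate) + 1617×0.364 = 845.16 kg/s.
Product flow = 964.08 + 1617 = 2581.1 kg/s; Na2SO4 fraction = 0.327.

0.327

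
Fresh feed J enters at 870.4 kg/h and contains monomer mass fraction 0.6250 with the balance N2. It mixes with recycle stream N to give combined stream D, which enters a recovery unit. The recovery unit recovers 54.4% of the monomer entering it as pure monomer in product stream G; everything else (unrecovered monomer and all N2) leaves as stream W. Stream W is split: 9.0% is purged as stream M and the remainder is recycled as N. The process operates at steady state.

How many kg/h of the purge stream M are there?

N2 enters only via J and leaves only via the purge: 870.4×0.375 = 0.090×(N2 in W), and the recovery unit passes all N2, so N2 in D = N2 in W = 3626.7 kg/h.
monomer in D: m_A = 870.4×0.625 + (1−0.090)·(1−0.544)·m_A, so m_A = 544/0.5850 = 929.85 kg/h.
W = (1−0.544)×929.85 + 3626.7 = 4050.7 kg/h.
Purge M = 0.090×4050.7 = 364.56 kg/h.

364.6 kg/h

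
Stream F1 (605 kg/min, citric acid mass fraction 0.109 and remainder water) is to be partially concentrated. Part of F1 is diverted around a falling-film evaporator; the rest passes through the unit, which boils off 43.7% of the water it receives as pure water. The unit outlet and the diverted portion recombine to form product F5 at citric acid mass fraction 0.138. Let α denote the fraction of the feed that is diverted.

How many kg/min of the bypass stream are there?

All 605×0.109 = 65.945 kg/min of citric acid reaches F5, so F5 = 65.945/0.138 = 477.86 kg/min and vapour = 127.14 kg/min.
The evaporator receives (1−α)·605 of feed at 0.891 water and removes 0.437 of that water:
0.437×0.891×(1−α)×605 = 127.14
(1−α) = 127.14/235.57 = 0.5397;  α = 0.4603.
Bypass flow = 0.4603×605 = 278.48 kg/min.

278.5 kg/min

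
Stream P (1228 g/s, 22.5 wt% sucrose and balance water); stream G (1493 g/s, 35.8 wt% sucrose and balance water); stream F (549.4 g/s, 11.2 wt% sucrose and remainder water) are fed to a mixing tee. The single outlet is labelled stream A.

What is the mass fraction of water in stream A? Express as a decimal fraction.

Total flow out = 1228 + 1493 + 549.4 = 3270.4 g/s.
water in = 1228×0.775 + 1493×0.642 + 549.4×0.888 = 2398.1 g/s.
water mass fraction in A = 2398.1/3270.4 = 0.733.

0.733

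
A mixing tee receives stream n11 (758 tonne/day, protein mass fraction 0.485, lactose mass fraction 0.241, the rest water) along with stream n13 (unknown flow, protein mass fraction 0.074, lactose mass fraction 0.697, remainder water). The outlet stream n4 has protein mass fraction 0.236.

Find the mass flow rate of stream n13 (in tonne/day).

Let n13 be the unknown flow. Total out = 758 + n13.
protein balance: 367.63 + 0.074·n13 = 0.236·(758 + n13)
(0.074 − 0.236)·n13 = 0.236×758 − 367.63 = -188.74
n13 = -188.74 / -0.162 = 1165.1 tonne/day

1165 tonne/day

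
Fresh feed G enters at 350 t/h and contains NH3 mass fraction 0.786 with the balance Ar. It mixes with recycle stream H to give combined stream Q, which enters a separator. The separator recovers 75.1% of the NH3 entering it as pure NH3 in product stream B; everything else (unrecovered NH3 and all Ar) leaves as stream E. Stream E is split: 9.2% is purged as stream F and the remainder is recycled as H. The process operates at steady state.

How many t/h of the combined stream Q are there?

1170 t/h

Ar enters only via G and leaves only via the purge: 350×0.214 = 0.092×(Ar in E), and the separator passes all Ar, so Ar in Q = Ar in E = 814.13 t/h.
NH3 in Q: m_A = 350×0.786 + (1−0.092)·(1−0.751)·m_A, so m_A = 275.1/0.7739 = 355.47 t/h.
Q = 355.47 + 814.13 = 1169.6 t/h.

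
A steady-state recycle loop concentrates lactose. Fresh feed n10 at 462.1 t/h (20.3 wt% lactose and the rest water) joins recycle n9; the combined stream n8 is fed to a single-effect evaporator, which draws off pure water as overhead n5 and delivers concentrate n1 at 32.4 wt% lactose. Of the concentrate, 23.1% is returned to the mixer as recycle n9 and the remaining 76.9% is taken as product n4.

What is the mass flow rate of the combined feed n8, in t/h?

Overall lactose balance (none leaves overhead): lactose in fresh feed = lactose in product, i.e. 462.1×0.203 = (1−0.231)·n1·0.324.
n1 = 93.806/(0.324×0.769) = 376.5 t/h.
Recycle n9 = 0.231×376.5 = 86.971 t/h.
Combined feed n8 = 462.1 + 86.971 = 549.07 t/h.

549.1 t/h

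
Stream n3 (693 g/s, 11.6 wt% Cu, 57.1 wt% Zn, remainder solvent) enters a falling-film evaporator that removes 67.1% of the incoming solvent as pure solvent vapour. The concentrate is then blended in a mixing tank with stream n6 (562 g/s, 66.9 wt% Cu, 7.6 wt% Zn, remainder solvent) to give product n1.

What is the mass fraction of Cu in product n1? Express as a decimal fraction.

0.411

Vapour removed = 0.671×0.313×693 = 145.55 g/s; concentrate = 547.45 g/s.
Cu reaching the mixer = 80.388 (from concentrate) + 562×0.669 = 456.37 g/s.
Product flow = 547.45 + 562 = 1109.5 g/s; Cu fraction = 0.411.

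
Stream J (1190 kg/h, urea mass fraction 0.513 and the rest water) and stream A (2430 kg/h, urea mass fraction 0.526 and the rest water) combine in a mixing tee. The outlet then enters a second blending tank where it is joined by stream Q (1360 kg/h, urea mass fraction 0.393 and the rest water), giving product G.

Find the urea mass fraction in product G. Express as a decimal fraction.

Overall, product flow = 4980 kg/h.
urea in = 1190×0.513 + 2430×0.526 + 1360×0.393 = 2423.1 kg/h.
urea fraction in G = 0.487.

0.487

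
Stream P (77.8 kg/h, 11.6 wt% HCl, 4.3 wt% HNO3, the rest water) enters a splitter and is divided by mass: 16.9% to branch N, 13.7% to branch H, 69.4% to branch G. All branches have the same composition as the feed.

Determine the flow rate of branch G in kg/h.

53.99 kg/h

Branch G flow = 0.694×77.8 = 53.993 kg/h.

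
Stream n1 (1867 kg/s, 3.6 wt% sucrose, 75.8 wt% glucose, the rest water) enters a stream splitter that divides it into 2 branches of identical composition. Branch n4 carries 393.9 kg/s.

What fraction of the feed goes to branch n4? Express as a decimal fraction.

Fraction to n4 = 393.9/1867 = 0.2110.

0.211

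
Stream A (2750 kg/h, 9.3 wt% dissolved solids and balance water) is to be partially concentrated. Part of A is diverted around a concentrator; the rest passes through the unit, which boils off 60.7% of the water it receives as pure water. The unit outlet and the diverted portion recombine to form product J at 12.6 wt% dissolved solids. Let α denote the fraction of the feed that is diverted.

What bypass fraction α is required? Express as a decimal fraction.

All 2750×0.093 = 255.75 kg/h of dissolved solids reaches J, so J = 255.75/0.126 = 2029.8 kg/h and vapour = 720.24 kg/h.
The evaporator receives (1−α)·2750 of feed at 0.907 water and removes 0.607 of that water:
0.607×0.907×(1−α)×2750 = 720.24
(1−α) = 720.24/1514 = 0.4757;  α = 0.5243.

0.524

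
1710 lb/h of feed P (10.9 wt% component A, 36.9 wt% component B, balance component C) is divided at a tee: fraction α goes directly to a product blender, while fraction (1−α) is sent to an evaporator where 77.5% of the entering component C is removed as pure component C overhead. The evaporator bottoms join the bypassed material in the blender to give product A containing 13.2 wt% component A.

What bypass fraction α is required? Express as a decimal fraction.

0.569

All 1710×0.109 = 186.39 lb/h of component A reaches A, so A = 186.39/0.132 = 1412 lb/h and vapour = 297.95 lb/h.
The evaporator receives (1−α)·1710 of feed at 0.522 component C and removes 0.775 of that component C:
0.775×0.522×(1−α)×1710 = 297.95
(1−α) = 297.95/691.78 = 0.4307;  α = 0.5693.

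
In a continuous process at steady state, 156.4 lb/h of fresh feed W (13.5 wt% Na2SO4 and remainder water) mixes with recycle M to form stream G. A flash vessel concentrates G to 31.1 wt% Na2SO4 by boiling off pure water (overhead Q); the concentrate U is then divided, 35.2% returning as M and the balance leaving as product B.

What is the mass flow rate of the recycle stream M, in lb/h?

36.88 lb/h

Overall Na2SO4 balance (none leaves overhead): Na2SO4 in fresh feed = Na2SO4 in product, i.e. 156.4×0.135 = (1−0.352)·U·0.311.
U = 21.114/(0.311×0.648) = 104.77 lb/h.
Recycle M = 0.352×104.77 = 36.879 lb/h.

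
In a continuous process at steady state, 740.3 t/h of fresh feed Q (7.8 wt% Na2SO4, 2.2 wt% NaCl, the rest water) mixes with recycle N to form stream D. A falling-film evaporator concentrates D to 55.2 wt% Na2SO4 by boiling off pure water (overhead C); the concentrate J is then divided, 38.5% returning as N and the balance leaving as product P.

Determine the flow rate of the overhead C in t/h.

Overall Na2SO4 balance (none leaves overhead): Na2SO4 in fresh feed = Na2SO4 in product, i.e. 740.3×0.078 = (1−0.385)·J·0.552.
J = 57.743/(0.552×0.615) = 170.09 t/h.
Recycle N = 0.385×170.09 = 65.486 t/h.
Combined feed D = 740.3 + 65.486 = 805.79 t/h.
Overhead C = D − J = 805.79 − 170.09 = 635.69 t/h.

635.7 t/h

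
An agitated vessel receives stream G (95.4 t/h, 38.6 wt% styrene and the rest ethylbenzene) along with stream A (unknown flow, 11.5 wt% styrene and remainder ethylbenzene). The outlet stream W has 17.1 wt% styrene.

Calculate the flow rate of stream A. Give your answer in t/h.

366.3 t/h

Let A be the unknown flow. Total out = 95.4 + A.
styrene balance: 36.824 + 0.115·A = 0.171·(95.4 + A)
(0.115 − 0.171)·A = 0.171×95.4 − 36.824 = -20.511
A = -20.511 / -0.056 = 366.27 t/h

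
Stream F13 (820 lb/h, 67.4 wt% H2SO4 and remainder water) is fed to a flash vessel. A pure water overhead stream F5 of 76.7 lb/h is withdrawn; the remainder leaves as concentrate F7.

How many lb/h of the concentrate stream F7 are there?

743.3 lb/h

Concentrate = 820 − 76.7 = 743.3 lb/h.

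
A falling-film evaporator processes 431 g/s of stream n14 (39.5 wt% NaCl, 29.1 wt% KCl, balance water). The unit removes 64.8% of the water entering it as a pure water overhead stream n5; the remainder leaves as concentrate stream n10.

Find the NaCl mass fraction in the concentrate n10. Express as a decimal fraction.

NaCl is not removed: 431×0.395 = 170.25 g/s of NaCl enters n10.
water entering = 431×0.314 = 135.33 g/s; overhead removed = 0.648×135.33 = 87.696 g/s.
Concentrate = 431 − 87.696 = 343.3 g/s.
Mass fraction = 170.25/343.3 = 0.496.

0.496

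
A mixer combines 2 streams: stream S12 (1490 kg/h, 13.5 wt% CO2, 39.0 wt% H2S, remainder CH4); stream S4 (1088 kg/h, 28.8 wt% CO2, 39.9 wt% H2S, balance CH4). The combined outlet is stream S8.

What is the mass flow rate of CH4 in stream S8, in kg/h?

1048 kg/h

CH4 out = CH4 in = 1490×0.475 + 1088×0.313 = 1048.3 kg/h.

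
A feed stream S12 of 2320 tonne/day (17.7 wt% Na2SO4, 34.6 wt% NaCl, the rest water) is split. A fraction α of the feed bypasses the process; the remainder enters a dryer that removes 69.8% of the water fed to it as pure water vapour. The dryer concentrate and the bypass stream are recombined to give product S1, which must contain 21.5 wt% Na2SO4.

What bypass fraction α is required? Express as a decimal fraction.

0.469

All 2320×0.177 = 410.64 tonne/day of Na2SO4 reaches S1, so S1 = 410.64/0.215 = 1910 tonne/day and vapour = 410.05 tonne/day.
The evaporator receives (1−α)·2320 of feed at 0.477 water and removes 0.698 of that water:
0.698×0.477×(1−α)×2320 = 410.05
(1−α) = 410.05/772.43 = 0.5308;  α = 0.4692.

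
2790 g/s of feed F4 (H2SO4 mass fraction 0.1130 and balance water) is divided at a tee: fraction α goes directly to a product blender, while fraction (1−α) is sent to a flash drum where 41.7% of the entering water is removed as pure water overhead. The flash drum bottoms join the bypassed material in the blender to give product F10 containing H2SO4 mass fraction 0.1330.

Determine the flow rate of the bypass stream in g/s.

All 2790×0.113 = 315.27 g/s of H2SO4 reaches F10, so F10 = 315.27/0.133 = 2370.5 g/s and vapour = 419.55 g/s.
The evaporator receives (1−α)·2790 of feed at 0.887 water and removes 0.417 of that water:
0.417×0.887×(1−α)×2790 = 419.55
(1−α) = 419.55/1032 = 0.4066;  α = 0.5934.
Bypass flow = 0.5934×2790 = 1655.7 g/s.

1656 g/s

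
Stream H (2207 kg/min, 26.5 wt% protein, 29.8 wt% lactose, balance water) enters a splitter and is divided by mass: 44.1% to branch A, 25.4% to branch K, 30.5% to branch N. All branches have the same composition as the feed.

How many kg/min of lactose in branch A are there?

Branch A total = 0.441×2207 = 973.29 kg/min.
lactose in A = 0.298×973.29 = 290.04 kg/min.

290 kg/min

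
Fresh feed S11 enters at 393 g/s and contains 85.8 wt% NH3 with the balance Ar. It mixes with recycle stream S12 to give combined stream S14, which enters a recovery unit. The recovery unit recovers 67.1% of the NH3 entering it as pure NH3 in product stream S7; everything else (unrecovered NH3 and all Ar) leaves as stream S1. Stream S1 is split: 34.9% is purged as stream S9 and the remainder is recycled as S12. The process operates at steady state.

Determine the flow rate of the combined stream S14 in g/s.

Ar enters only via S11 and leaves only via the purge: 393×0.142 = 0.349×(Ar in S1), and the recovery unit passes all Ar, so Ar in S14 = Ar in S1 = 159.9 g/s.
NH3 in S14: m_A = 393×0.858 + (1−0.349)·(1−0.671)·m_A, so m_A = 337.19/0.7858 = 429.1 g/s.
S14 = 429.1 + 159.9 = 589 g/s.

589 g/s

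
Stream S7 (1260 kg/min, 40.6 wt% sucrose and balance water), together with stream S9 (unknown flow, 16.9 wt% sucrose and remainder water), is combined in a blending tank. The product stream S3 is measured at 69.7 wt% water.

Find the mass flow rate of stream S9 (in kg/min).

968.5 kg/min

Let S9 be the unknown flow. Total out = 1260 + S9.
water balance: 748.44 + 0.831·S9 = 0.697·(1260 + S9)
(0.831 − 0.697)·S9 = 0.697×1260 − 748.44 = 129.78
S9 = 129.78 / 0.134 = 968.51 kg/min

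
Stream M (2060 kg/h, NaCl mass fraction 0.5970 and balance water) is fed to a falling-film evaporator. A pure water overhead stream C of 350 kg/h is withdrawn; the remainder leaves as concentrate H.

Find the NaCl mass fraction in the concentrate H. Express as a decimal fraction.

0.7192

NaCl is not removed: 2060×0.597 = 1229.8 kg/h of NaCl enters H.
Concentrate = 2060 − 350 = 1710 kg/h.
Mass fraction = 1229.8/1710 = 0.7192.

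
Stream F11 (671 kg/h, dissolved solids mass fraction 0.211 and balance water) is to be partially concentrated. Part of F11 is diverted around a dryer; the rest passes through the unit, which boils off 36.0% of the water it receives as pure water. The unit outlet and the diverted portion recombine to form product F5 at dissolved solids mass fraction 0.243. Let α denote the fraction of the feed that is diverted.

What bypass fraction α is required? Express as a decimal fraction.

All 671×0.211 = 141.58 kg/h of dissolved solids reaches F5, so F5 = 141.58/0.243 = 582.64 kg/h and vapour = 88.362 kg/h.
The evaporator receives (1−α)·671 of feed at 0.789 water and removes 0.360 of that water:
0.360×0.789×(1−α)×671 = 88.362
(1−α) = 88.362/190.59 = 0.4636;  α = 0.5364.

0.536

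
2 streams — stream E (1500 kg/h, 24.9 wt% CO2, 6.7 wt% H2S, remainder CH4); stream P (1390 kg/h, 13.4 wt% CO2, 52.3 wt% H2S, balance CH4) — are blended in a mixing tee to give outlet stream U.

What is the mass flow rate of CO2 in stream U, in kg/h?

CO2 out = CO2 in = 1500×0.249 + 1390×0.134 = 559.76 kg/h.

559.8 kg/h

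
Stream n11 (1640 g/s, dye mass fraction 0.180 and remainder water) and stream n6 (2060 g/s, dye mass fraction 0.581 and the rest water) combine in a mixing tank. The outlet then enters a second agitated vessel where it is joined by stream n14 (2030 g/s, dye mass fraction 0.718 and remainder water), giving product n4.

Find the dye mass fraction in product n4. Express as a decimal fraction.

0.515

Overall, product flow = 5730 g/s.
dye in = 1640×0.180 + 2060×0.581 + 2030×0.718 = 2949.6 g/s.
dye fraction in n4 = 0.515.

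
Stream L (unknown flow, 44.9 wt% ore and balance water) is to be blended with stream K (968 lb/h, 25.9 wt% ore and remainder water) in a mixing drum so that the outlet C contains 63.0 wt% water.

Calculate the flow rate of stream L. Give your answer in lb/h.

Let L be the unknown flow. Total out = 968 + L.
water balance: 717.29 + 0.551·L = 0.630·(968 + L)
(0.551 − 0.630)·L = 0.630×968 − 717.29 = -107.45
L = -107.45 / -0.079 = 1360.1 lb/h

1360 lb/h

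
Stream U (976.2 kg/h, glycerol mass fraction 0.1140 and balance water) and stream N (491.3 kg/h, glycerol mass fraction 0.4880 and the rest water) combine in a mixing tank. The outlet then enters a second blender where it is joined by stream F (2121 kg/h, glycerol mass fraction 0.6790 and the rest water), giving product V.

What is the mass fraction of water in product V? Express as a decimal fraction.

0.5008

Overall, product flow = 3588.5 kg/h.
water in = 976.2×0.886 + 491.3×0.512 + 2121×0.321 = 1797.3 kg/h.
water fraction in V = 0.5008.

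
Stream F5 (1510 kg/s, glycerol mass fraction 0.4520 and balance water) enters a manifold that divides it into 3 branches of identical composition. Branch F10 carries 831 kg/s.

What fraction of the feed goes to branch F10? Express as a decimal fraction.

Fraction to F10 = 831/1510 = 0.5503.

0.550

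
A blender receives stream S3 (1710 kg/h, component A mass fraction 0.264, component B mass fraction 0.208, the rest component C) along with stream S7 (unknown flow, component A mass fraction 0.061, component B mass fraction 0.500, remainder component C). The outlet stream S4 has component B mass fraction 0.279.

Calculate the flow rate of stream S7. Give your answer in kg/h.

549.4 kg/h

Let S7 be the unknown flow. Total out = 1710 + S7.
component B balance: 355.68 + 0.500·S7 = 0.279·(1710 + S7)
(0.500 − 0.279)·S7 = 0.279×1710 − 355.68 = 121.41
S7 = 121.41 / 0.221 = 549.37 kg/h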